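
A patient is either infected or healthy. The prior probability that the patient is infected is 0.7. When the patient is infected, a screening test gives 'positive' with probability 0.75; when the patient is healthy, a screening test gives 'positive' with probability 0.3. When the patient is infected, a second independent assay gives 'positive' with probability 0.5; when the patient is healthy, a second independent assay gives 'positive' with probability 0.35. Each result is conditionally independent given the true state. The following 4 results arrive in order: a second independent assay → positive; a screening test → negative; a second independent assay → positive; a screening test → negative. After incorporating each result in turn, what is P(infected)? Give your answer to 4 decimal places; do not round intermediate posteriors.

After a second independent assay='positive': P(infected) = 0.5·0.7000 / (0.5·0.7000 + 0.35·0.3000) ≈ 0.7692
After a screening test='negative': P(infected) = 0.25·0.7692 / (0.25·0.7692 + 0.7·0.2308) ≈ 0.5435
After a second independent assay='positive': P(infected) = 0.5·0.5435 / (0.5·0.5435 + 0.35·0.4565) ≈ 0.6297
After a screening test='negative': P(infected) = 0.25·0.6297 / (0.25·0.6297 + 0.7·0.3703) ≈ 0.3779

0.3779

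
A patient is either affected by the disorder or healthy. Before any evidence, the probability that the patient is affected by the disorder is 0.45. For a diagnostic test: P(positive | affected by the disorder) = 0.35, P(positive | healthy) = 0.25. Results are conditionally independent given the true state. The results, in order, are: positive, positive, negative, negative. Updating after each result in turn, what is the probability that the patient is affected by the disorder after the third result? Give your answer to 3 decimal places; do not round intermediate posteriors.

After 'positive': P(affected) = 0.35·0.4500 / (0.35·0.4500 + 0.25·0.5500) ≈ 0.5339
After 'positive': P(affected) = 0.35·0.5339 / (0.35·0.5339 + 0.25·0.4661) ≈ 0.6159
After 'negative': P(affected) = 0.65·0.6159 / (0.65·0.6159 + 0.75·0.3841) ≈ 0.5816

0.582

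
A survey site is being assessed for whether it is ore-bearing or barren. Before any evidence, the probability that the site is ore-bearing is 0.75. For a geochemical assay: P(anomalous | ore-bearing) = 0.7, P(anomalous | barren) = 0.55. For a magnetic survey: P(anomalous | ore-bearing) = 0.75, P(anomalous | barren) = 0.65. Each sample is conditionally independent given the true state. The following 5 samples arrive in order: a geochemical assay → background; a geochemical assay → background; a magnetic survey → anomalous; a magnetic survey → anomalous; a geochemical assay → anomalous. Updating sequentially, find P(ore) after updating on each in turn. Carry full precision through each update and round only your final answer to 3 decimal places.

0.693

After a geochemical assay='background': P(ore) = 0.3·0.7500 / (0.3·0.7500 + 0.45·0.2500) ≈ 0.6667
After a geochemical assay='background': P(ore) = 0.3·0.6667 / (0.3·0.6667 + 0.45·0.3333) ≈ 0.5714
After a magnetic survey='anomalous': P(ore) = 0.75·0.5714 / (0.75·0.5714 + 0.65·0.4286) ≈ 0.6061
After a magnetic survey='anomalous': P(ore) = 0.75·0.6061 / (0.75·0.6061 + 0.65·0.3939) ≈ 0.6397
After a geochemical assay='anomalous': P(ore) = 0.7·0.6397 / (0.7·0.6397 + 0.55·0.3603) ≈ 0.6932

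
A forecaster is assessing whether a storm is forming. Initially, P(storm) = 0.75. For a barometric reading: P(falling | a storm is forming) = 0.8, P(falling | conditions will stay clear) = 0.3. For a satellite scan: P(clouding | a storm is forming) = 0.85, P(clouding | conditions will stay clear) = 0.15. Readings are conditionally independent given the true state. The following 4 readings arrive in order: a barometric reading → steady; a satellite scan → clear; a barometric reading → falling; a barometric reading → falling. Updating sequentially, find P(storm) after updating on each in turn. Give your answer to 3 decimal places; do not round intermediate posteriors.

0.518

Apply Bayes' rule sequentially, carrying P(storm) forward.
After a barometric reading='steady': P(storm) = 0.2·0.7500 / (0.2·0.7500 + 0.7·0.2500) ≈ 0.4615
After a satellite scan='clear': P(storm) = 0.15·0.4615 / (0.15·0.4615 + 0.85·0.5385) ≈ 0.1314
After a barometric reading='falling': P(storm) = 0.8·0.1314 / (0.8·0.1314 + 0.3·0.8686) ≈ 0.2874
After a barometric reading='falling': P(storm) = 0.8·0.2874 / (0.8·0.2874 + 0.3·0.7126) ≈ 0.5182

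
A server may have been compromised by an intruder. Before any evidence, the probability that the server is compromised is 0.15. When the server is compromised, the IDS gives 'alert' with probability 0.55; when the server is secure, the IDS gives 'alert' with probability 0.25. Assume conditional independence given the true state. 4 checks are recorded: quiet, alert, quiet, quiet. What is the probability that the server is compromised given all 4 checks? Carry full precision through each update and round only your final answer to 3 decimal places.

After 'quiet': P(compromised) = 0.45·0.1500 / (0.45·0.1500 + 0.75·0.8500) ≈ 0.0957
After 'alert': P(compromised) = 0.55·0.0957 / (0.55·0.0957 + 0.25·0.9043) ≈ 0.1889
After 'quiet': P(compromised) = 0.45·0.1889 / (0.45·0.1889 + 0.75·0.8111) ≈ 0.1226
After 'quiet': P(compromised) = 0.45·0.1226 / (0.45·0.1226 + 0.75·0.8774) ≈ 0.0774

0.077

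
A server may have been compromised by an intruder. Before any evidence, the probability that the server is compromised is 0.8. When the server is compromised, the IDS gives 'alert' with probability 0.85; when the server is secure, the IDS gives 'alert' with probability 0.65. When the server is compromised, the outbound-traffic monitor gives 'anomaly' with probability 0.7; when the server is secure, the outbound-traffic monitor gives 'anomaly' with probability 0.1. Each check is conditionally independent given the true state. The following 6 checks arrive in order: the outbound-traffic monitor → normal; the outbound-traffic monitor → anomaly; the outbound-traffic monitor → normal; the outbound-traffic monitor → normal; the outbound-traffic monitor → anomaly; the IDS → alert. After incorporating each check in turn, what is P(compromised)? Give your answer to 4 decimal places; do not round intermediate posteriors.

0.9047

After the outbound-traffic monitor='normal': P(compromised) = 0.3·0.8000 / (0.3·0.8000 + 0.9·0.2000) ≈ 0.5714
After the outbound-traffic monitor='anomaly': P(compromised) = 0.7·0.5714 / (0.7·0.5714 + 0.1·0.4286) ≈ 0.9032
After the outbound-traffic monitor='normal': P(compromised) = 0.3·0.9032 / (0.3·0.9032 + 0.9·0.0968) ≈ 0.7568
After the outbound-traffic monitor='normal': P(compromised) = 0.3·0.7568 / (0.3·0.7568 + 0.9·0.2432) ≈ 0.5091
After the outbound-traffic monitor='anomaly': P(compromised) = 0.7·0.5091 / (0.7·0.5091 + 0.1·0.4909) ≈ 0.8789
After the IDS='alert': P(compromised) = 0.85·0.8789 / (0.85·0.8789 + 0.65·0.1211) ≈ 0.9047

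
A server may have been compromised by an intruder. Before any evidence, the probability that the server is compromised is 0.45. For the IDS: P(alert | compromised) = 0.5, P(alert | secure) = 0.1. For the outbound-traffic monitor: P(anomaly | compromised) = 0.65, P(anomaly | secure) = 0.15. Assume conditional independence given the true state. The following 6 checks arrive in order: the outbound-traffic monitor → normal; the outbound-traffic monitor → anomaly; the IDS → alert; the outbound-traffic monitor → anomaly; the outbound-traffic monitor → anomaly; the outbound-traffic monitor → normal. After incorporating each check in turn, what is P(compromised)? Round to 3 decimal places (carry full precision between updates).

After the outbound-traffic monitor='normal': P(compromised) = 0.35·0.4500 / (0.35·0.4500 + 0.85·0.5500) ≈ 0.2520
After the outbound-traffic monitor='anomaly': P(compromised) = 0.65·0.2520 / (0.65·0.2520 + 0.15·0.7480) ≈ 0.5935
After the IDS='alert': P(compromised) = 0.5·0.5935 / (0.5·0.5935 + 0.1·0.4065) ≈ 0.8795
After the outbound-traffic monitor='anomaly': P(compromised) = 0.65·0.8795 / (0.65·0.8795 + 0.15·0.1205) ≈ 0.9694
After the outbound-traffic monitor='anomaly': P(compromised) = 0.65·0.9694 / (0.65·0.9694 + 0.15·0.0306) ≈ 0.9928
After the outbound-traffic monitor='normal': P(compromised) = 0.35·0.9928 / (0.35·0.9928 + 0.85·0.0072) ≈ 0.9826

0.983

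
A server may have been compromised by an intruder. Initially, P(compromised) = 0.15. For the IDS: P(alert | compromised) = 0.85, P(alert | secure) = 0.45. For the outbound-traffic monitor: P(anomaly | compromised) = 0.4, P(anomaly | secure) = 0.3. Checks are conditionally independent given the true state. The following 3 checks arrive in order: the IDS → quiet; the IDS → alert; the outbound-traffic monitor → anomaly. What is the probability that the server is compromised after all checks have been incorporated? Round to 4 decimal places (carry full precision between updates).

Apply Bayes' rule sequentially, carrying P(compromised) forward.
After the IDS='quiet': P(compromised) = 0.15·0.1500 / (0.15·0.1500 + 0.55·0.8500) ≈ 0.0459
After the IDS='alert': P(compromised) = 0.85·0.0459 / (0.85·0.0459 + 0.45·0.9541) ≈ 0.0833
After the outbound-traffic monitor='anomaly': P(compromised) = 0.4·0.0833 / (0.4·0.0833 + 0.3·0.9167) ≈ 0.1081

0.1081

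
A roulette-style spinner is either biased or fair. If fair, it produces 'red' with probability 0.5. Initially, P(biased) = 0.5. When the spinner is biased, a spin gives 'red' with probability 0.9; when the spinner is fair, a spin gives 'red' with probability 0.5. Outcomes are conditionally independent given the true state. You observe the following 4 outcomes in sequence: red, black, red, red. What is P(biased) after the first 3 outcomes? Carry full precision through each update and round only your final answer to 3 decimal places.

0.393

After 'red': P(biased) = 0.9·0.5000 / (0.9·0.5000 + 0.5·0.5000) ≈ 0.6429
After 'black': P(biased) = 0.1·0.6429 / (0.1·0.6429 + 0.5·0.3571) ≈ 0.2647
After 'red': P(biased) = 0.9·0.2647 / (0.9·0.2647 + 0.5·0.7353) ≈ 0.3932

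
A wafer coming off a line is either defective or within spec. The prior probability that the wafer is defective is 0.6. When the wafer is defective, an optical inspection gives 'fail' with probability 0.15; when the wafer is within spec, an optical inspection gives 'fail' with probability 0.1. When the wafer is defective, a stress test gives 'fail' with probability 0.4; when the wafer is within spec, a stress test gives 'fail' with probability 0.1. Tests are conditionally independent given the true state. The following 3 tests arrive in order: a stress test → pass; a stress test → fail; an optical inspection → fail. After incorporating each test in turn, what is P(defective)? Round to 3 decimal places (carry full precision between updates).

0.857

After a stress test='pass': P(defective) = 0.6·0.6000 / (0.6·0.6000 + 0.9·0.4000) ≈ 0.5000
After a stress test='fail': P(defective) = 0.4·0.5000 / (0.4·0.5000 + 0.1·0.5000) ≈ 0.8000
After an optical inspection='fail': P(defective) = 0.15·0.8000 / (0.15·0.8000 + 0.1·0.2000) ≈ 0.8571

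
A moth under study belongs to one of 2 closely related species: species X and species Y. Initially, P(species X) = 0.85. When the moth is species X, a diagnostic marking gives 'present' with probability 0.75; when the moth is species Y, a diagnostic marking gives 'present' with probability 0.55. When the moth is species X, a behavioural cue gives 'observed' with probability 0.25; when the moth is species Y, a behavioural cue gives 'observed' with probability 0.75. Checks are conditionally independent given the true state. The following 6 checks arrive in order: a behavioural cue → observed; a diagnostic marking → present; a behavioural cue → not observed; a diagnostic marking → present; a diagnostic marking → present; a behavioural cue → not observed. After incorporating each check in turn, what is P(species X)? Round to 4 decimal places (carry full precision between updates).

After a behavioural cue='observed': P(species X) = 0.25·0.8500 / (0.25·0.8500 + 0.75·0.1500) ≈ 0.6538
After a diagnostic marking='present': P(species X) = 0.75·0.6538 / (0.75·0.6538 + 0.55·0.3462) ≈ 0.7203
After a behavioural cue='not observed': P(species X) = 0.75·0.7203 / (0.75·0.7203 + 0.25·0.2797) ≈ 0.8854
After a diagnostic marking='present': P(species X) = 0.75·0.8854 / (0.75·0.8854 + 0.55·0.1146) ≈ 0.9133
After a diagnostic marking='present': P(species X) = 0.75·0.9133 / (0.75·0.9133 + 0.55·0.0867) ≈ 0.9349
After a behavioural cue='not observed': P(species X) = 0.75·0.9349 / (0.75·0.9349 + 0.25·0.0651) ≈ 0.9773

0.9773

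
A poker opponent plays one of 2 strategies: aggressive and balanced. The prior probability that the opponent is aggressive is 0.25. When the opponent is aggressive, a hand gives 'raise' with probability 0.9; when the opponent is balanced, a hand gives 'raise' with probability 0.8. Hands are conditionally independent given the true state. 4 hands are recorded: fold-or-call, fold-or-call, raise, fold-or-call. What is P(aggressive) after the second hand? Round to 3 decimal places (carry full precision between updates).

0.077

After 'fold-or-call': P(aggressive) = 0.1·0.2500 / (0.1·0.2500 + 0.2·0.7500) ≈ 0.1429
After 'fold-or-call': P(aggressive) = 0.1·0.1429 / (0.1·0.1429 + 0.2·0.8571) ≈ 0.0769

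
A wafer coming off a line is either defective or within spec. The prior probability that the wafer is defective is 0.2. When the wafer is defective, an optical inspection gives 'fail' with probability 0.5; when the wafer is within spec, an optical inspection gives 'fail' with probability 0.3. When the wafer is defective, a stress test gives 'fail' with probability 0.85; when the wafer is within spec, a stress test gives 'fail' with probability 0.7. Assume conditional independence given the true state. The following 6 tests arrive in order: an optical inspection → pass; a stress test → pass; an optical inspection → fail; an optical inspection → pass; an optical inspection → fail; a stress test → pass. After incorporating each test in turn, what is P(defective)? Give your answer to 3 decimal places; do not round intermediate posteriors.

After an optical inspection='pass': P(defective) = 0.5·0.2000 / (0.5·0.2000 + 0.7·0.8000) ≈ 0.1515
After a stress test='pass': P(defective) = 0.15·0.1515 / (0.15·0.1515 + 0.3·0.8485) ≈ 0.0820
After an optical inspection='fail': P(defective) = 0.5·0.0820 / (0.5·0.0820 + 0.3·0.9180) ≈ 0.1295
After an optical inspection='pass': P(defective) = 0.5·0.1295 / (0.5·0.1295 + 0.7·0.8705) ≈ 0.0961
After an optical inspection='fail': P(defective) = 0.5·0.0961 / (0.5·0.0961 + 0.3·0.9039) ≈ 0.1505
After a stress test='pass': P(defective) = 0.15·0.1505 / (0.15·0.1505 + 0.3·0.8495) ≈ 0.0814

0.081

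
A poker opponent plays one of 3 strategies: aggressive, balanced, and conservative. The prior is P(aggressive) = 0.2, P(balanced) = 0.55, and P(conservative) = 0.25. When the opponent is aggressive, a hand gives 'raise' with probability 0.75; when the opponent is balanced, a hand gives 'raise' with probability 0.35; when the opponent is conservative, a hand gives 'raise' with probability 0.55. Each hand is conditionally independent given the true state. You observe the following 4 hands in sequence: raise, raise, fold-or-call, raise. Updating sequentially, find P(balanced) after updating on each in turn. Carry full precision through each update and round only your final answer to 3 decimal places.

0.278

After 'raise': normaliser = 0.75·0.2000 + 0.35·0.5500 + 0.55·0.2500; P(aggressive) ≈ 0.3125, P(balanced) ≈ 0.4010, P(conservative) ≈ 0.2865
After 'raise': normaliser = 0.75·0.3125 + 0.35·0.4010 + 0.55·0.2865; P(aggressive) ≈ 0.4403, P(balanced) ≈ 0.2637, P(conservative) ≈ 0.2960
After 'fold-or-call': normaliser = 0.25·0.4403 + 0.65·0.2637 + 0.45·0.2960; P(aggressive) ≈ 0.2655, P(balanced) ≈ 0.4133, P(conservative) ≈ 0.3212
After 'raise': normaliser = 0.75·0.2655 + 0.35·0.4133 + 0.55·0.3212; P(aggressive) ≈ 0.3826, P(balanced) ≈ 0.2780, P(conservative) ≈ 0.3395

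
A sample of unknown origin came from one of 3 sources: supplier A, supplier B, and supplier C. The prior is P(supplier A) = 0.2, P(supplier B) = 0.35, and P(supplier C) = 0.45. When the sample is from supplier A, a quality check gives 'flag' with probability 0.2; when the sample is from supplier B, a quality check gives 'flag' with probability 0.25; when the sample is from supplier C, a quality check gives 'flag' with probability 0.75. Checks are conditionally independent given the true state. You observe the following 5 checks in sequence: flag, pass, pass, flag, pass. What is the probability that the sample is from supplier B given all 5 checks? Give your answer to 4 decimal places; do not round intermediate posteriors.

Each posterior becomes the prior for the next update.
After 'flag': normaliser = 0.2·0.2000 + 0.25·0.3500 + 0.75·0.4500; P(supplier A) ≈ 0.0860, P(supplier B) ≈ 0.1882, P(supplier C) ≈ 0.7258
After 'pass': normaliser = 0.8·0.0860 + 0.75·0.1882 + 0.25·0.7258; P(supplier A) ≈ 0.1758, P(supplier B) ≈ 0.3606, P(supplier C) ≈ 0.4636
After 'pass': normaliser = 0.8·0.1758 + 0.75·0.3606 + 0.25·0.4636; P(supplier A) ≈ 0.2669, P(supplier B) ≈ 0.5132, P(supplier C) ≈ 0.2199
After 'flag': normaliser = 0.2·0.2669 + 0.25·0.5132 + 0.75·0.2199; P(supplier A) ≈ 0.1540, P(supplier B) ≈ 0.3701, P(supplier C) ≈ 0.4759
After 'pass': normaliser = 0.8·0.1540 + 0.75·0.3701 + 0.25·0.4759; P(supplier A) ≈ 0.2370, P(supplier B) ≈ 0.5341, P(supplier C) ≈ 0.2289

0.5341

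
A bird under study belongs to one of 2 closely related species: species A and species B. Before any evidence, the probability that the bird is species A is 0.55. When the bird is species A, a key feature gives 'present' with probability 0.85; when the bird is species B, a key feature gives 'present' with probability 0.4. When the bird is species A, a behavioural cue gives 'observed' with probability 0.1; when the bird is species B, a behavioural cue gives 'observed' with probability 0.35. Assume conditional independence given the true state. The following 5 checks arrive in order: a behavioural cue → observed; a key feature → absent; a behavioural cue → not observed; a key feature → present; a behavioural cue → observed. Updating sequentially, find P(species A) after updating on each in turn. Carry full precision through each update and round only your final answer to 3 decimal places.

0.068

After a behavioural cue='observed': P(species A) = 0.1·0.5500 / (0.1·0.5500 + 0.35·0.4500) ≈ 0.2588
After a key feature='absent': P(species A) = 0.15·0.2588 / (0.15·0.2588 + 0.6·0.7412) ≈ 0.0803
After a behavioural cue='not observed': P(species A) = 0.9·0.0803 / (0.9·0.0803 + 0.65·0.9197) ≈ 0.1078
After a key feature='present': P(species A) = 0.85·0.1078 / (0.85·0.1078 + 0.4·0.8922) ≈ 0.2044
After a behavioural cue='observed': P(species A) = 0.1·0.2044 / (0.1·0.2044 + 0.35·0.7956) ≈ 0.0684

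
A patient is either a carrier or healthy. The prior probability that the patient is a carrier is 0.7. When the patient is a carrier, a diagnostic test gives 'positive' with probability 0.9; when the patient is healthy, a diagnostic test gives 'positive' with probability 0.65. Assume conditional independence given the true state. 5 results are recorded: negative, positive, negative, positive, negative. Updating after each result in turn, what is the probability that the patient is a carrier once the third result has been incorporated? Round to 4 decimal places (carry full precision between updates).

0.2087

After 'negative': P(carrier) = 0.1·0.7000 / (0.1·0.7000 + 0.35·0.3000) ≈ 0.4000
After 'positive': P(carrier) = 0.9·0.4000 / (0.9·0.4000 + 0.65·0.6000) ≈ 0.4800
After 'negative': P(carrier) = 0.1·0.4800 / (0.1·0.4800 + 0.35·0.5200) ≈ 0.2087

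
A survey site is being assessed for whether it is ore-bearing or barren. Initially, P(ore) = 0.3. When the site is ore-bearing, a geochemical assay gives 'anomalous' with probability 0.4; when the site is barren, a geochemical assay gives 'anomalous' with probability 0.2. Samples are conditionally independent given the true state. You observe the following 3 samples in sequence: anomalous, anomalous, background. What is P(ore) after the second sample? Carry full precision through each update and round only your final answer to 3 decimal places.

Each posterior becomes the prior for the next update.
After 'anomalous': P(ore) = 0.4·0.3000 / (0.4·0.3000 + 0.2·0.7000) ≈ 0.4615
After 'anomalous': P(ore) = 0.4·0.4615 / (0.4·0.4615 + 0.2·0.5385) ≈ 0.6316

0.632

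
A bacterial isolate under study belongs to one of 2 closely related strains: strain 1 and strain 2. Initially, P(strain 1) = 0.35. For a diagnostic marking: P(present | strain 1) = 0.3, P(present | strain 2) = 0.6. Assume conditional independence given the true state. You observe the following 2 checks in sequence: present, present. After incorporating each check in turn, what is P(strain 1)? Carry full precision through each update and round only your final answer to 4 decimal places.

Apply Bayes' rule sequentially, carrying P(strain 1) forward.
After 'present': P(strain 1) = 0.3·0.3500 / (0.3·0.3500 + 0.6·0.6500) ≈ 0.2121
After 'present': P(strain 1) = 0.3·0.2121 / (0.3·0.2121 + 0.6·0.7879) ≈ 0.1186

0.1186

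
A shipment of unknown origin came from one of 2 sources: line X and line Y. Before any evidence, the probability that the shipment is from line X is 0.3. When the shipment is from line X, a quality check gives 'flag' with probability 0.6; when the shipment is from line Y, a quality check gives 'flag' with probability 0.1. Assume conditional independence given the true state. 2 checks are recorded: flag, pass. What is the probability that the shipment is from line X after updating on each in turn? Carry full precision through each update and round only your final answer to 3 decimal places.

After 'flag': P(line X) = 0.6·0.3000 / (0.6·0.3000 + 0.1·0.7000) ≈ 0.7200
After 'pass': P(line X) = 0.4·0.7200 / (0.4·0.7200 + 0.9·0.2800) ≈ 0.5333

0.533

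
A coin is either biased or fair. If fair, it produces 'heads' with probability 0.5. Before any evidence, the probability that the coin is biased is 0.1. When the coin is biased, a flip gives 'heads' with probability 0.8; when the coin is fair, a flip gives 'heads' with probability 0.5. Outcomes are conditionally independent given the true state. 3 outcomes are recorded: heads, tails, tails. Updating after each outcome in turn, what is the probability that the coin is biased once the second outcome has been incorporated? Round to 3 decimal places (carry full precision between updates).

After 'heads': P(biased) = 0.8·0.1000 / (0.8·0.1000 + 0.5·0.9000) ≈ 0.1509
After 'tails': P(biased) = 0.2·0.1509 / (0.2·0.1509 + 0.5·0.8491) ≈ 0.0664

0.066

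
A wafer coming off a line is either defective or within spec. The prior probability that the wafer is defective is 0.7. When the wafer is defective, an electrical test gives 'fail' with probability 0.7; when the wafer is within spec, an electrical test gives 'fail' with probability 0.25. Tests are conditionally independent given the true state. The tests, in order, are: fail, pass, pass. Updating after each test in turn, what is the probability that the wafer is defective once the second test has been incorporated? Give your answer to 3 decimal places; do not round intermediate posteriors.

0.723

After 'fail': P(defective) = 0.7·0.7000 / (0.7·0.7000 + 0.25·0.3000) ≈ 0.8673
After 'pass': P(defective) = 0.3·0.8673 / (0.3·0.8673 + 0.75·0.1327) ≈ 0.7232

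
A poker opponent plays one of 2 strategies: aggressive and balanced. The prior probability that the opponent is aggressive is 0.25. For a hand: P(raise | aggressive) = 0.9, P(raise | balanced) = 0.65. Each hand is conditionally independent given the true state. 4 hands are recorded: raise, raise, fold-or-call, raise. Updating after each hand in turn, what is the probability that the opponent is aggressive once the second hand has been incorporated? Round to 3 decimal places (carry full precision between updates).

Apply Bayes' rule sequentially, carrying P(aggressive) forward.
After 'raise': P(aggressive) = 0.9·0.2500 / (0.9·0.2500 + 0.65·0.7500) ≈ 0.3158
After 'raise': P(aggressive) = 0.9·0.3158 / (0.9·0.3158 + 0.65·0.6842) ≈ 0.3899

0.390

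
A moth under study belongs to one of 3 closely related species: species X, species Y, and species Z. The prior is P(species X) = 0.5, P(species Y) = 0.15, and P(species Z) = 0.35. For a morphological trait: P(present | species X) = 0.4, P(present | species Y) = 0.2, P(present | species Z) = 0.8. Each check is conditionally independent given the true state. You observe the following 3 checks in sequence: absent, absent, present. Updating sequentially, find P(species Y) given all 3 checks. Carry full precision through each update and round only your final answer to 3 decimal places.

0.188

Each posterior becomes the prior for the next update.
After 'absent': normaliser = 0.6·0.5000 + 0.8·0.1500 + 0.2·0.3500; P(species X) ≈ 0.6122, P(species Y) ≈ 0.2449, P(species Z) ≈ 0.1429
After 'absent': normaliser = 0.6·0.6122 + 0.8·0.2449 + 0.2·0.1429; P(species X) ≈ 0.6207, P(species Y) ≈ 0.3310, P(species Z) ≈ 0.0483
After 'present': normaliser = 0.4·0.6207 + 0.2·0.3310 + 0.8·0.0483; P(species X) ≈ 0.7031, P(species Y) ≈ 0.1875, P(species Z) ≈ 0.1094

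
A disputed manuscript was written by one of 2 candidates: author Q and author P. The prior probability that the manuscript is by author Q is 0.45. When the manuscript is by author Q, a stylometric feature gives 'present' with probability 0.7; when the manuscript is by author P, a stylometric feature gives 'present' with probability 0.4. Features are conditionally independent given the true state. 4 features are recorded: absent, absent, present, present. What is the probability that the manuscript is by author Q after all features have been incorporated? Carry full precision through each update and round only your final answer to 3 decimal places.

0.385

Each posterior becomes the prior for the next update.
After 'absent': P(author Q) = 0.3·0.4500 / (0.3·0.4500 + 0.6·0.5500) ≈ 0.2903
After 'absent': P(author Q) = 0.3·0.2903 / (0.3·0.2903 + 0.6·0.7097) ≈ 0.1698
After 'present': P(author Q) = 0.7·0.1698 / (0.7·0.1698 + 0.4·0.8302) ≈ 0.2636
After 'present': P(author Q) = 0.7·0.2636 / (0.7·0.2636 + 0.4·0.7364) ≈ 0.3852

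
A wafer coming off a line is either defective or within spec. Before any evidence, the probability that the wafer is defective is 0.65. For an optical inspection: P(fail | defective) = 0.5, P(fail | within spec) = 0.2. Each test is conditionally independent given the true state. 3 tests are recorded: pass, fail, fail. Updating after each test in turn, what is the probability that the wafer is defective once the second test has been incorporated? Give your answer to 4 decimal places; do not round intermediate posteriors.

0.7437

After 'pass': P(defective) = 0.5·0.6500 / (0.5·0.6500 + 0.8·0.3500) ≈ 0.5372
After 'fail': P(defective) = 0.5·0.5372 / (0.5·0.5372 + 0.2·0.4628) ≈ 0.7437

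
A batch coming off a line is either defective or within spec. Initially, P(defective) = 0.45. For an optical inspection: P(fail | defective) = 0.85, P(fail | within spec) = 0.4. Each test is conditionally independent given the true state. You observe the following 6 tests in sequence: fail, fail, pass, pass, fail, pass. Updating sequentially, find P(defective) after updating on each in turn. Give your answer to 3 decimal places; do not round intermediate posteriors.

After 'fail': P(defective) = 0.85·0.4500 / (0.85·0.4500 + 0.4·0.5500) ≈ 0.6349
After 'fail': P(defective) = 0.85·0.6349 / (0.85·0.6349 + 0.4·0.3651) ≈ 0.7870
After 'pass': P(defective) = 0.15·0.7870 / (0.15·0.7870 + 0.6·0.2130) ≈ 0.4802
After 'pass': P(defective) = 0.15·0.4802 / (0.15·0.4802 + 0.6·0.5198) ≈ 0.1876
After 'fail': P(defective) = 0.85·0.1876 / (0.85·0.1876 + 0.4·0.8124) ≈ 0.3292
After 'pass': P(defective) = 0.15·0.3292 / (0.15·0.3292 + 0.6·0.6708) ≈ 0.1093

0.109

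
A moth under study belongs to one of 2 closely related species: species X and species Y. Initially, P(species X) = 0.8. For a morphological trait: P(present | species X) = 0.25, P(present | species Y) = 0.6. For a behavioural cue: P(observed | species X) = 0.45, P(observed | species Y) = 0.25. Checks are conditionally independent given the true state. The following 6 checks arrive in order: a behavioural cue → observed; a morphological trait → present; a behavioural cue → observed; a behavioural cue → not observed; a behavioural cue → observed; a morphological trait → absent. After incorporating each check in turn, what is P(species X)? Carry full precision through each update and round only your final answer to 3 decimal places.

0.930

After a behavioural cue='observed': P(species X) = 0.45·0.8000 / (0.45·0.8000 + 0.25·0.2000) ≈ 0.8780
After a morphological trait='present': P(species X) = 0.25·0.8780 / (0.25·0.8780 + 0.6·0.1220) ≈ 0.7500
After a behavioural cue='observed': P(species X) = 0.45·0.7500 / (0.45·0.7500 + 0.25·0.2500) ≈ 0.8438
After a behavioural cue='not observed': P(species X) = 0.55·0.8438 / (0.55·0.8438 + 0.75·0.1562) ≈ 0.7984
After a behavioural cue='observed': P(species X) = 0.45·0.7984 / (0.45·0.7984 + 0.25·0.2016) ≈ 0.8770
After a morphological trait='absent': P(species X) = 0.75·0.8770 / (0.75·0.8770 + 0.4·0.1230) ≈ 0.9304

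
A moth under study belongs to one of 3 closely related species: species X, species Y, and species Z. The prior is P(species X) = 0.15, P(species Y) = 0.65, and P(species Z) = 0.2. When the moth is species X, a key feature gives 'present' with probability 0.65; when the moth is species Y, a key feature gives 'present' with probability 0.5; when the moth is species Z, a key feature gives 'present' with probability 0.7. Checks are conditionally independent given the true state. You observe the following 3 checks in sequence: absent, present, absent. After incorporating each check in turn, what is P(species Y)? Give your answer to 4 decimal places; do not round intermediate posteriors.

0.7680

Each posterior becomes the prior for the next update.
After 'absent': normaliser = 0.35·0.1500 + 0.5·0.6500 + 0.3·0.2000; P(species X) ≈ 0.1200, P(species Y) ≈ 0.7429, P(species Z) ≈ 0.1371
After 'present': normaliser = 0.65·0.1200 + 0.5·0.7429 + 0.7·0.1371; P(species X) ≈ 0.1430, P(species Y) ≈ 0.6810, P(species Z) ≈ 0.1760
After 'absent': normaliser = 0.35·0.1430 + 0.5·0.6810 + 0.3·0.1760; P(species X) ≈ 0.1129, P(species Y) ≈ 0.7680, P(species Z) ≈ 0.1191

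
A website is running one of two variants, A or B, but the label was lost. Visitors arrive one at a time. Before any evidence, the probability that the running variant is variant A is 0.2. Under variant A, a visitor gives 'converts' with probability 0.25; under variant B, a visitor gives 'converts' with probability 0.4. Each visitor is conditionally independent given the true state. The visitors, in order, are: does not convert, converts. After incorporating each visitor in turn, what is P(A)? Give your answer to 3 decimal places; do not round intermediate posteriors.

0.163

Each posterior becomes the prior for the next update.
After 'does not convert': P(A) = 0.75·0.2000 / (0.75·0.2000 + 0.6·0.8000) ≈ 0.2381
After 'converts': P(A) = 0.25·0.2381 / (0.25·0.2381 + 0.4·0.7619) ≈ 0.1634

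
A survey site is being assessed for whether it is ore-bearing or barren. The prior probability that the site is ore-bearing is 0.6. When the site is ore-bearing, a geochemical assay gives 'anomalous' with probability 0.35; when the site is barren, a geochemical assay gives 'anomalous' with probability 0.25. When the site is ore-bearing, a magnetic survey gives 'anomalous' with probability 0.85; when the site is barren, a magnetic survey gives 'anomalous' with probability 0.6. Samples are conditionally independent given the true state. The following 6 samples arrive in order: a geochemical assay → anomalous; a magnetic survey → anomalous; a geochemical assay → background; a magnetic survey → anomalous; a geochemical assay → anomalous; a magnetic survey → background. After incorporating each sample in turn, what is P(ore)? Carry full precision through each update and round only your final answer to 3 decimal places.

After a geochemical assay='anomalous': P(ore) = 0.35·0.6000 / (0.35·0.6000 + 0.25·0.4000) ≈ 0.6774
After a magnetic survey='anomalous': P(ore) = 0.85·0.6774 / (0.85·0.6774 + 0.6·0.3226) ≈ 0.7484
After a geochemical assay='background': P(ore) = 0.65·0.7484 / (0.65·0.7484 + 0.75·0.2516) ≈ 0.7205
After a magnetic survey='anomalous': P(ore) = 0.85·0.7205 / (0.85·0.7205 + 0.6·0.2795) ≈ 0.7851
After a geochemical assay='anomalous': P(ore) = 0.35·0.7851 / (0.35·0.7851 + 0.25·0.2149) ≈ 0.8364
After a magnetic survey='background': P(ore) = 0.15·0.8364 / (0.15·0.8364 + 0.4·0.1636) ≈ 0.6573

0.657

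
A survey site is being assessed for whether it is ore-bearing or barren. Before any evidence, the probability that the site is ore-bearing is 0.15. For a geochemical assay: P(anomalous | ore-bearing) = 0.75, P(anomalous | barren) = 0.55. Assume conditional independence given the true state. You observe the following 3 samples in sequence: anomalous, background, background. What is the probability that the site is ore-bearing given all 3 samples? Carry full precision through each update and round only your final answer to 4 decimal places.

0.0691

Apply Bayes' rule sequentially, carrying P(ore) forward.
After 'anomalous': P(ore) = 0.75·0.1500 / (0.75·0.1500 + 0.55·0.8500) ≈ 0.1940
After 'background': P(ore) = 0.25·0.1940 / (0.25·0.1940 + 0.45·0.8060) ≈ 0.1179
After 'background': P(ore) = 0.25·0.1179 / (0.25·0.1179 + 0.45·0.8821) ≈ 0.0691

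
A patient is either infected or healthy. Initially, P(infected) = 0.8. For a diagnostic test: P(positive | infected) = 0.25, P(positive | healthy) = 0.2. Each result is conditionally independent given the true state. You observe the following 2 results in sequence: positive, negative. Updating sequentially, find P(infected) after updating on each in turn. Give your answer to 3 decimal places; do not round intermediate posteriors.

0.824

Each posterior becomes the prior for the next update.
After 'positive': P(infected) = 0.25·0.8000 / (0.25·0.8000 + 0.2·0.2000) ≈ 0.8333
After 'negative': P(infected) = 0.75·0.8333 / (0.75·0.8333 + 0.8·0.1667) ≈ 0.8242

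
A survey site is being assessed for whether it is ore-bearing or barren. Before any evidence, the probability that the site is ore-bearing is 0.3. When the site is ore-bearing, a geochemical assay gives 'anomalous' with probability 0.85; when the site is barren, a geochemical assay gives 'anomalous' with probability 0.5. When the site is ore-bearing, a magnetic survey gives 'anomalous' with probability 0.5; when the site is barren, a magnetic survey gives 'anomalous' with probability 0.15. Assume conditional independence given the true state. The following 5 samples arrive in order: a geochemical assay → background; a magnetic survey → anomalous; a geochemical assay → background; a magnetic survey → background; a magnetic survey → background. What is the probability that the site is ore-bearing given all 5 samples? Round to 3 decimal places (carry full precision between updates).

After a geochemical assay='background': P(ore) = 0.15·0.3000 / (0.15·0.3000 + 0.5·0.7000) ≈ 0.1139
After a magnetic survey='anomalous': P(ore) = 0.5·0.1139 / (0.5·0.1139 + 0.15·0.8861) ≈ 0.3000
After a geochemical assay='background': P(ore) = 0.15·0.3000 / (0.15·0.3000 + 0.5·0.7000) ≈ 0.1139
After a magnetic survey='background': P(ore) = 0.5·0.1139 / (0.5·0.1139 + 0.85·0.8861) ≈ 0.0703
After a magnetic survey='background': P(ore) = 0.5·0.0703 / (0.5·0.0703 + 0.85·0.9297) ≈ 0.0426

0.043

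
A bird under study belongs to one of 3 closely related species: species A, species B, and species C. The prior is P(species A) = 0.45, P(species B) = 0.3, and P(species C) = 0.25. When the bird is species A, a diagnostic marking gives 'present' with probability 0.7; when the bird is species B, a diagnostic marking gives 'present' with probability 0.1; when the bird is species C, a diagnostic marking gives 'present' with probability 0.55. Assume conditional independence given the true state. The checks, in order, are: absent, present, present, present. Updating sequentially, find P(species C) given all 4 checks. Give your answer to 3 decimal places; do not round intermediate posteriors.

After 'absent': normaliser = 0.3·0.4500 + 0.9·0.3000 + 0.45·0.2500; P(species A) ≈ 0.2609, P(species B) ≈ 0.5217, P(species C) ≈ 0.2174
After 'present': normaliser = 0.7·0.2609 + 0.1·0.5217 + 0.55·0.2174; P(species A) ≈ 0.5153, P(species B) ≈ 0.1472, P(species C) ≈ 0.3374
After 'present': normaliser = 0.7·0.5153 + 0.1·0.1472 + 0.55·0.3374; P(species A) ≈ 0.6430, P(species B) ≈ 0.0262, P(species C) ≈ 0.3308
After 'present': normaliser = 0.7·0.6430 + 0.1·0.0262 + 0.55·0.3308; P(species A) ≈ 0.7092, P(species B) ≈ 0.0041, P(species C) ≈ 0.2867

0.287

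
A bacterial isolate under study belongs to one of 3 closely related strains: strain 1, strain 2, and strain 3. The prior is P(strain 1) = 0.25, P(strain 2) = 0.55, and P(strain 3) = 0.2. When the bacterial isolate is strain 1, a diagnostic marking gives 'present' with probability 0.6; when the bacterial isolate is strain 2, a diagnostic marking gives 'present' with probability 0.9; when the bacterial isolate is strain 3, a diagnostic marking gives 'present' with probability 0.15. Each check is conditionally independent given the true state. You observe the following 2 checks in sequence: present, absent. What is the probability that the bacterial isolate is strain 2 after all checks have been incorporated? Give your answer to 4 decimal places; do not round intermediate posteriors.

Each posterior becomes the prior for the next update.
After 'present': normaliser = 0.6·0.2500 + 0.9·0.5500 + 0.15·0.2000; P(strain 1) ≈ 0.2222, P(strain 2) ≈ 0.7333, P(strain 3) ≈ 0.0444
After 'absent': normaliser = 0.4·0.2222 + 0.1·0.7333 + 0.85·0.0444; P(strain 1) ≈ 0.4444, P(strain 2) ≈ 0.3667, P(strain 3) ≈ 0.1889

0.3667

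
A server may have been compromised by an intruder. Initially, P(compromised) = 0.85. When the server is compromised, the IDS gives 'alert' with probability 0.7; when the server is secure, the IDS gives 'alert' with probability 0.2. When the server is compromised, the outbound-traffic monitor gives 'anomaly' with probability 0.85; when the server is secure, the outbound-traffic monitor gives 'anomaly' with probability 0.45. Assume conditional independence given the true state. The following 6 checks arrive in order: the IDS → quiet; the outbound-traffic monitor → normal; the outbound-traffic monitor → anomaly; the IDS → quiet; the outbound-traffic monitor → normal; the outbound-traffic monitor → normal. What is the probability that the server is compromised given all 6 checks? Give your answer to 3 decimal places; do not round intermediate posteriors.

Each posterior becomes the prior for the next update.
After the IDS='quiet': P(compromised) = 0.3·0.8500 / (0.3·0.8500 + 0.8·0.1500) ≈ 0.6800
After the outbound-traffic monitor='normal': P(compromised) = 0.15·0.6800 / (0.15·0.6800 + 0.55·0.3200) ≈ 0.3669
After the outbound-traffic monitor='anomaly': P(compromised) = 0.85·0.3669 / (0.85·0.3669 + 0.45·0.6331) ≈ 0.5226
After the IDS='quiet': P(compromised) = 0.3·0.5226 / (0.3·0.5226 + 0.8·0.4774) ≈ 0.2910
After the outbound-traffic monitor='normal': P(compromised) = 0.15·0.2910 / (0.15·0.2910 + 0.55·0.7090) ≈ 0.1007
After the outbound-traffic monitor='normal': P(compromised) = 0.15·0.1007 / (0.15·0.1007 + 0.55·0.8993) ≈ 0.0296

0.030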